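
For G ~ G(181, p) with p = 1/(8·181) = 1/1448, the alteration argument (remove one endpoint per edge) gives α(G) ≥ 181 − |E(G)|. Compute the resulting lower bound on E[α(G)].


E[|E(G)|] = C(181, 2)·p = 16290 · (1/1448) = 45/4.
E[α(G)] ≥ n − E[|E(G)|] = 181 − 45/4 = 679/4.
Numerically: ≈ 169.75000.
(This is only a lower bound; the true E[α(G)] may be larger.)

E[α(G)] ≥ 679/4 ≈ 169.75000.


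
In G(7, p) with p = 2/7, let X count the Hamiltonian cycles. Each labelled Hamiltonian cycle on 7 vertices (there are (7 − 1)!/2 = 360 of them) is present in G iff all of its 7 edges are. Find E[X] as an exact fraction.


K_7 has (7 − 1)!/2 = 360 labelled Hamiltonian cycles.
For each such Hamiltonian cycle H, let X_H = 1 if all 7 edges of H are present in G. Then P[X_H = 1] = p^{7} = (2/7)^{7} = 128/823543.
By linearity: E[X] = Σ_H E[X_H] = 360 · p^{7} = 360 · 128/823543 = 46080/823543.
Numerically: E[X] ≈ 0.0559534.

E[X] = 360 · (2/7)^{7} = 46080/823543 ≈ 0.0559534.


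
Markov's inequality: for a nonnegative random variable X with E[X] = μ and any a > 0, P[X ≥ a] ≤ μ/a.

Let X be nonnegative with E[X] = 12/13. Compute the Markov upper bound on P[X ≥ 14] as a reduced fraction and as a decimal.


μ = E[X] = 12/13, a = 14.
Markov: P[X ≥ 14] ≤ μ/a = (12/13)/14 = 6/91.
Numerically: ≈ 0.0659.
(Since a = 14 > μ = 0.9231, the bound 6/91 is < 1 and informative.)

P[X ≥ 14] ≤ 6/91 ≈ 0.0659.


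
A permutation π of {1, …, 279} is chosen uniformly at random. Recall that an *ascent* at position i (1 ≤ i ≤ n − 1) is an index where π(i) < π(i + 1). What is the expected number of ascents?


Write X = Σ X_I over i = 1, …, 278, with X_I the indicator of one ascent.
There are 278 indicators.
For each fixed i, the pair (π(i), π(i+1)) is a uniformly random ordered pair of distinct values from {1, …, 279}; by symmetry P[π(i) < π(i+1)] = 1/2.
By linearity: E[X] = 278 · (1/2) = (279 − 1) · (1/2) = 139 ≈ 139.000000.

E[X] = 139 = 139.000000.


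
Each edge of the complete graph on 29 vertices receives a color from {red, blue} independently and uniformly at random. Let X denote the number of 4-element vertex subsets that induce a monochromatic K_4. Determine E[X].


Let X = Σ_S X_S over the C(29, 4) = 23751 subsets S of size 4, where X_S = 1 if the K_4 on S is monochromatic.
For a fixed S, the K_4 on S has C(4, 2) = 6 edges. P[all 6 edges red] = (1/2)^6, and likewise for blue, so P[monochromatic] = 2·(1/2)^6 = 2^{1 − 6} = 1/32.
By linearity of expectation: E[X] = C(29, 4) · 2^{1 − 6} = 23751 · 1/32 = 23751/32.
Numerically: E[X] ≈ 742.21875.

E[X] = C(29,4)·2^(1−C(4,2)) = 23751/32 ≈ 742.21875.


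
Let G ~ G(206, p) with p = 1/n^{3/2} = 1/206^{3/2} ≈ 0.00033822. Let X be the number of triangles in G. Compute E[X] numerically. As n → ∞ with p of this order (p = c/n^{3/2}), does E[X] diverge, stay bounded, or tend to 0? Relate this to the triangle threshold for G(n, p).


Number of potential triangles: C(206, 3) = 1435820.
Each occurs with probability p³ ≈ (0.00033822)³ ≈ 3.8689891e-11.
By linearity: E[X] = C(206, 3)·p³ ≈ 1435820 · 3.8689891e-11 ≈ 0.00006.
Since α = 3/2 > 1, p = c/n^{3/2} = o(1/n) is below the triangle threshold p ~ 1/n. Asymptotically E[X] ~ (c³/6)·n^{3(1−α)} = (1³/6)·n^{-1.5} → 0, so by Markov's inequality G has no triangles w.h.p.

E[X] ≈ 0.00006; in regime p = Θ(1/n^{3/2}) E[X] tends to 0 (below the triangle threshold p ~ 1/n).


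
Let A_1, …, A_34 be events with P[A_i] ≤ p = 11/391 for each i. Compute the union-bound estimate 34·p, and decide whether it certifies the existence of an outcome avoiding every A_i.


Union bound: P[∪_{i=1}^{34} A_i] ≤ Σ_i P[A_i] ≤ 34·p = 34·(11/391) = 22/23.
Numerically: 22/23 ≈ 0.956522.
Is 22/23 < 1? YES.
Since P[∪ A_i] ≤ 22/23 < 1, the complement has P[∩ A_i^c] ≥ 1 − 22/23 = 1/23 > 0, so some outcome avoids every A_i.

34·p = 22/23 ≈ 0.956522; existence CERTIFIED by the union bound.


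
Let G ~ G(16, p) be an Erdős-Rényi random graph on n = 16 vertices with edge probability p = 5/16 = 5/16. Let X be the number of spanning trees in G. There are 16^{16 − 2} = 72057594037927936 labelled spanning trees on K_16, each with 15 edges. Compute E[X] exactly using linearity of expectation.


K_16 has 16^{16 − 2} = 72057594037927936 labelled spanning trees.
For each such spanning tree H, let X_H = 1 if all 15 edges of H are present in G. Then P[X_H = 1] = p^{15} = (5/16)^{15} = 30517578125/1152921504606846976.
Summing the indicators: E[X] = Σ_H E[X_H] = 72057594037927936 · p^{15} = 72057594037927936 · 30517578125/1152921504606846976 = 30517578125/16.
Numerically: E[X] ≈ 1.9073e+09.

E[X] = 72057594037927936 · (5/16)^{15} = 30517578125/16 ≈ 1.9073e+09.


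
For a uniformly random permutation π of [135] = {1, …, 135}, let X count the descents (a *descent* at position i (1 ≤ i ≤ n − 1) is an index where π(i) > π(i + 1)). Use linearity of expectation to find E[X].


Write X = Σ X_I over i = 1, …, 134, with X_I the indicator of one descent.
There are 134 indicators.
For each fixed i, the pair (π(i), π(i+1)) is a uniformly random ordered pair of distinct values from {1, …, 135}; by symmetry P[π(i) > π(i+1)] = 1/2.
By linearity: E[X] = 134 · (1/2) = (135 − 1) · (1/2) = 67 ≈ 67.000000.

E[X] = 67 = 67.000000.


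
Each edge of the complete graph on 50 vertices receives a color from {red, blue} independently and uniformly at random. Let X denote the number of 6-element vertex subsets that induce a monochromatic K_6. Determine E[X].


Let X = Σ_S X_S over the C(50, 6) = 15890700 subsets S of size 6, where X_S = 1 if the K_6 on S is monochromatic.
For a fixed S, the K_6 on S has C(6, 2) = 15 edges. P[all 15 edges red] = (1/2)^15, and likewise for blue, so P[monochromatic] = 2·(1/2)^15 = 2^{1 − 15} = 1/16384.
By linearity: E[X] = C(50, 6) · 2^{1 − 15} = 15890700 · 1/16384 = 3972675/4096.
Numerically: E[X] ≈ 969.8914.

E[X] = C(50,6)·2^(1−C(6,2)) = 3972675/4096 ≈ 969.8914.


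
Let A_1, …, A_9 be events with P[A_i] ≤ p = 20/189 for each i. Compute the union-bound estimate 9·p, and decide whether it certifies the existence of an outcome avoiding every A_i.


Union bound: P[∪_{i=1}^{9} A_i] ≤ Σ_i P[A_i] ≤ 9·p = 9·(20/189) = 20/21.
Numerically: 20/21 ≈ 0.952.
Is 20/21 < 1? YES.
Since P[∪ A_i] ≤ 20/21 < 1, the complement has P[∩ A_i^c] ≥ 1 − 20/21 = 1/21 > 0, so some outcome avoids every A_i.

9·p = 20/21 ≈ 0.952; existence CERTIFIED by the union bound.


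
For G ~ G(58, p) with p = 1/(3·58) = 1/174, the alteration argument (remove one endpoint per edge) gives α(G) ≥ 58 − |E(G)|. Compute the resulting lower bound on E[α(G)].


E[|E(G)|] = C(58, 2)·p = 1653 · (1/174) = 19/2.
E[α(G)] ≥ n − E[|E(G)|] = 58 − 19/2 = 97/2.
Numerically: ≈ 48.500.
(This is only a lower bound; the true E[α(G)] may be larger.)

E[α(G)] ≥ 97/2 ≈ 48.500.


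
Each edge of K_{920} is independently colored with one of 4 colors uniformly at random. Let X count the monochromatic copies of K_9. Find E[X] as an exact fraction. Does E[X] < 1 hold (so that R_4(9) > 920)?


E[X] = C(920, 9) · 4^{1 − 36} = 1251067384312182251760 · 4^{−35} = 1251067384312182251760/1180591620717411303424.
As a reduced fraction: E[X] = 78191711519511390735/73786976294838206464 ≈ 1.0596953.
Is E[X] < 1? NO.
Since E[X] ≥ 1, the first-moment bound is inconclusive at n = 920; it does NOT by itself certify R_4(9) > 920.

E[X] = 78191711519511390735/73786976294838206464 ≈ 1.0596953; E[X] ≥ 1; first-moment method inconclusive here.


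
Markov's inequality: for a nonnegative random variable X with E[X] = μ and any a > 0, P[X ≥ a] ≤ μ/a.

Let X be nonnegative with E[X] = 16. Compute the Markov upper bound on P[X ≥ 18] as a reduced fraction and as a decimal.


μ = E[X] = 16, a = 18.
Markov: P[X ≥ 18] ≤ μ/a = (16)/18 = 8/9.
Numerically: ≈ 0.888889.
(Since a = 18 > μ = 16.000000, the bound 8/9 is < 1 and informative.)

P[X ≥ 18] ≤ 8/9 ≈ 0.888889.


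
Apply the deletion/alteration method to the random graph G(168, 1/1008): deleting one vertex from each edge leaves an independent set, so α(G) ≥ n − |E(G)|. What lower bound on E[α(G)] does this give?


E[|E(G)|] = C(168, 2)·p = 14028 · (1/1008) = 167/12.
E[α(G)] ≥ n − E[|E(G)|] = 168 − 167/12 = 1849/12.
Numerically: ≈ 154.0833.
(This is only a lower bound; the true E[α(G)] may be larger.)

E[α(G)] ≥ 1849/12 ≈ 154.0833.


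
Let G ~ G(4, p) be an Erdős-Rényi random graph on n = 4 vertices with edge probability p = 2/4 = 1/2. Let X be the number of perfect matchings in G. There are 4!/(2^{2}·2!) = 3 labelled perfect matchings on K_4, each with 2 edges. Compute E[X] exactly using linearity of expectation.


K_4 has 4!/(2^{2}·2!) = 3 labelled perfect matchings.
For each such perfect matching H, let X_H = 1 if all 2 edges of H are present in G. Then P[X_H = 1] = p^{2} = (1/2)^{2} = 1/4.
Summing the indicators: E[X] = Σ_H E[X_H] = 3 · p^{2} = 3 · 1/4 = 3/4.
Numerically: E[X] ≈ 0.75.

E[X] = 3 · (1/2)^{2} = 3/4 ≈ 0.75.


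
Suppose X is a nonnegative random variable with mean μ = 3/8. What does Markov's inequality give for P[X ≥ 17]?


μ = E[X] = 3/8, a = 17.
Markov: P[X ≥ 17] ≤ μ/a = (3/8)/17 = 3/136.
Numerically: ≈ 0.0221.
(Since a = 17 > μ = 0.3750, the bound 3/136 is < 1 and informative.)

P[X ≥ 17] ≤ 3/136 ≈ 0.0221.


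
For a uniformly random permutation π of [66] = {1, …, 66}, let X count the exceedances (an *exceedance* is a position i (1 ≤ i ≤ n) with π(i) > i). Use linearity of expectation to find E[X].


Write X = Σ_{i=1}^{66} X_i, where X_i = 1_{π(i) > i}.
For each fixed i, π(i) is uniform over {1, …, 66} (marginal of a uniform permutation), so P[π(i) > i] = (n − i)/n. Summing: Σ_{i=1}^{66} (n − i)/n = (0 + 1 + … + 65)/66 = 66(66 − 1)/(2·66) = (66 − 1)/2.
Hence E[X] = Σ_{i=1}^{66} (66 − i)/66 = 65/2 ≈ 32.500.

E[X] = 65/2 = 32.500.


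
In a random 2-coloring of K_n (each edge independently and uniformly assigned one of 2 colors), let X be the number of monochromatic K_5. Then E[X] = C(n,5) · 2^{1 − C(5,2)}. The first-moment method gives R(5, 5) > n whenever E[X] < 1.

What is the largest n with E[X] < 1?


We need C(n, 5) · 2^{1 − 10} < 1, i.e. C(n, 5) < 2^{10 − 1} = 512.
Check values of n near the boundary:
  n = 8: C(8, 5) = 56; 56 < 512? YES
  n = 9: C(9, 5) = 126; 126 < 512? YES
  n = 10: C(10, 5) = 252; 252 < 512? YES
  n = 11: C(11, 5) = 462; 462 < 512? YES
  n = 12: C(12, 5) = 792; 792 < 512? NO
The largest n with C(n, 5) < 512 is n = 11 (where E[X] = 231/256 ≈ 0.902344). Hence R(5, 5) > 11, i.e. R(5, 5) ≥ 12.

Largest n = 11; hence R(5, 5) > 11.


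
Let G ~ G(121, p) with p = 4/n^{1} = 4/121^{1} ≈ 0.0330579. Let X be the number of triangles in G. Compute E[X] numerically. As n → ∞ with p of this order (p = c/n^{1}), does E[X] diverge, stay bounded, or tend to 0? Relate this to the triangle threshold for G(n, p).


Number of potential triangles: C(121, 3) = 287980.
Each occurs with probability p³ ≈ (0.0330579)³ ≈ 3.61263315e-05.
By linearity: E[X] = C(121, 3)·p³ ≈ 287980 · 3.61263315e-05 ≈ 10.403661.
Here α = 1, so p = 4/n is exactly at the triangle threshold p ~ 1/n. Asymptotically E[X] → c³/6 = 4³/6 = 32/3 ≈ 10.666667, a bounded constant. In this regime the triangle count is asymptotically Poisson(c³/6).

E[X] ≈ 10.403661; in regime p = Θ(1/n^{1}) E[X] stays bounded (at the triangle threshold p ~ 1/n).


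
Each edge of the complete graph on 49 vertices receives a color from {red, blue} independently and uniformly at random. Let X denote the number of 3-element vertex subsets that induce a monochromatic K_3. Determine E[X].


Let X = Σ_S X_S over the C(49, 3) = 18424 subsets S of size 3, where X_S = 1 if the K_3 on S is monochromatic.
For a fixed S, the K_3 on S has C(3, 2) = 3 edges. P[all 3 edges red] = (1/2)^3, and likewise for blue, so P[monochromatic] = 2·(1/2)^3 = 2^{1 − 3} = 1/4.
By linearity: E[X] = C(49, 3) · 2^{1 − 3} = 18424 · 1/4 = 4606.
Numerically: E[X] ≈ 4606.000.

E[X] = C(49,3)·2^(1−C(3,2)) = 4606 ≈ 4606.000.


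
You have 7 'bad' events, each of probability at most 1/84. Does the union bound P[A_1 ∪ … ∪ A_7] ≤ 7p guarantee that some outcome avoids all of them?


Union bound: P[∪_{i=1}^{7} A_i] ≤ Σ_i P[A_i] ≤ 7·p = 7·(1/84) = 1/12.
Numerically: 1/12 ≈ 0.083333.
Is 1/12 < 1? YES.
Since P[∪ A_i] ≤ 1/12 < 1, the complement has P[∩ A_i^c] ≥ 1 − 1/12 = 11/12 > 0, so some outcome avoids every A_i.

7·p = 1/12 ≈ 0.083333; existence CERTIFIED by the union bound.


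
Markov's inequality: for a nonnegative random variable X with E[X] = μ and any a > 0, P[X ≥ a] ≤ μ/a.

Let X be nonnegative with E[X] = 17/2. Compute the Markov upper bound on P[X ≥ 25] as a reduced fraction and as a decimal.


μ = E[X] = 17/2, a = 25.
Markov: P[X ≥ 25] ≤ μ/a = (17/2)/25 = 17/50.
Numerically: ≈ 0.3400.
(Since a = 25 > μ = 8.5000, the bound 17/50 is < 1 and informative.)

P[X ≥ 25] ≤ 17/50 ≈ 0.3400.


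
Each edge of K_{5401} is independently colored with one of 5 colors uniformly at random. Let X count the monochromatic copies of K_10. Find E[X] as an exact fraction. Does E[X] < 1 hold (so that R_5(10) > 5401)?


E[X] = C(5401, 10) · 5^{1 − 45} = 5772423232412011351582235732760 · 5^{−44} = 5772423232412011351582235732760/5684341886080801486968994140625.
As a reduced fraction: E[X] = 1154484646482402270316447146552/1136868377216160297393798828125 ≈ 1.0154954.
Is E[X] < 1? NO.
Since E[X] ≥ 1, the first-moment bound is inconclusive at n = 5401; it does NOT by itself certify R_5(10) > 5401.

E[X] = 1154484646482402270316447146552/1136868377216160297393798828125 ≈ 1.0154954; E[X] ≥ 1; first-moment method inconclusive here.


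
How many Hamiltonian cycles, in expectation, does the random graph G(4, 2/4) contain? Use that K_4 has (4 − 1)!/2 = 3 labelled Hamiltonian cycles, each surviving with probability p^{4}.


K_4 has (4 − 1)!/2 = 3 labelled Hamiltonian cycles.
For each such Hamiltonian cycle H, let X_H = 1 if all 4 edges of H are present in G. Then P[X_H = 1] = p^{4} = (1/2)^{4} = 1/16.
By linearity: E[X] = Σ_H E[X_H] = 3 · p^{4} = 3 · 1/16 = 3/16.
Numerically: E[X] ≈ 0.1875.

E[X] = 3 · (1/2)^{4} = 3/16 ≈ 0.1875.


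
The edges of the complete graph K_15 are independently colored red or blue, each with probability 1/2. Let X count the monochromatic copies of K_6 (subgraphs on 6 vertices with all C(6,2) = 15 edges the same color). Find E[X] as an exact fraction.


Let X = Σ_S X_S over the C(15, 6) = 5005 subsets S of size 6, where X_S = 1 if the K_6 on S is monochromatic.
For a fixed S, the K_6 on S has C(6, 2) = 15 edges. P[all 15 edges red] = (1/2)^15, and likewise for blue, so P[monochromatic] = 2·(1/2)^15 = 2^{1 − 15} = 1/16384.
By linearity: E[X] = C(15, 6) · 2^{1 − 15} = 5005 · 1/16384 = 5005/16384.
Numerically: E[X] ≈ 0.305.

E[X] = C(15,6)·2^(1−C(6,2)) = 5005/16384 ≈ 0.305.


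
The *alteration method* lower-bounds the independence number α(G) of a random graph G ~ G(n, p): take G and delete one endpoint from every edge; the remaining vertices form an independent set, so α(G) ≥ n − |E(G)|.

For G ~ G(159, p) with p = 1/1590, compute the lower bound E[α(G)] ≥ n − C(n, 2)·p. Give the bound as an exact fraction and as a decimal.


E[|E(G)|] = C(159, 2)·p = 12561 · (1/1590) = 79/10.
E[α(G)] ≥ n − E[|E(G)|] = 159 − 79/10 = 1511/10.
Numerically: ≈ 151.1000.
(This is only a lower bound; the true E[α(G)] may be larger.)

E[α(G)] ≥ 1511/10 ≈ 151.1000.


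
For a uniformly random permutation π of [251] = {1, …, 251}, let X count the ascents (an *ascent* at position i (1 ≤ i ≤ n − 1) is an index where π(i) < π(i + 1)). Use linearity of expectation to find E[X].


Write X = Σ X_I over i = 1, …, 250, with X_I the indicator of one ascent.
There are 250 indicators.
For each fixed i, the pair (π(i), π(i+1)) is a uniformly random ordered pair of distinct values from {1, …, 251}; by symmetry P[π(i) < π(i+1)] = 1/2.
By linearity: E[X] = 250 · (1/2) = (251 − 1) · (1/2) = 125 ≈ 125.0000.

E[X] = 125 = 125.0000.


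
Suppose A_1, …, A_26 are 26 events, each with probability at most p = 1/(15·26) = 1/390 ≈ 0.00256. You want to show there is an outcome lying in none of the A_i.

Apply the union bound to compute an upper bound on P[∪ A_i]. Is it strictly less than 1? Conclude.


Union bound: P[∪_{i=1}^{26} A_i] ≤ Σ_i P[A_i] ≤ 26·p = 26·(1/390) = 1/15.
Numerically: 1/15 ≈ 0.06667.
Is 1/15 < 1? YES.
Since P[∪ A_i] ≤ 1/15 < 1, the complement has P[∩ A_i^c] ≥ 1 − 1/15 = 14/15 > 0, so some outcome avoids every A_i.

26·p = 1/15 ≈ 0.06667; existence CERTIFIED by the union bound.


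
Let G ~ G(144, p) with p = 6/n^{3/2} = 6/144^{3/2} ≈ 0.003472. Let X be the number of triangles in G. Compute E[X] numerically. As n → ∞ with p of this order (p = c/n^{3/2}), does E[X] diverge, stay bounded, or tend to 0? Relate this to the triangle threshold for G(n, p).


Number of potential triangles: C(144, 3) = 487344.
Each occurs with probability p³ ≈ (0.003472)³ ≈ 4.186225e-08.
By linearity: E[X] = C(144, 3)·p³ ≈ 487344 · 4.186225e-08 ≈ 0.0204.
Since α = 3/2 > 1, p = c/n^{3/2} = o(1/n) is below the triangle threshold p ~ 1/n. Asymptotically E[X] ~ (c³/6)·n^{3(1−α)} = (6³/6)·n^{-1.5} → 0, so by Markov's inequality G has no triangles w.h.p.

E[X] ≈ 0.0204; in regime p = Θ(1/n^{3/2}) E[X] tends to 0 (below the triangle threshold p ~ 1/n).


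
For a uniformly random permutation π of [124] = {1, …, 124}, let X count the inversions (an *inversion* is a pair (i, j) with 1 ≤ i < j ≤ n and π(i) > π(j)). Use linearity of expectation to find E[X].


Write X = Σ X_I over the C(124, 2) = 7626 pairs i < j, with X_I the indicator of one inversion.
There are 7626 indicators.
For each fixed pair i < j, the values π(i) and π(j) are two distinct elements of {1, …, 124} in uniformly random order; by symmetry P[π(i) > π(j)] = 1/2.
By linearity: E[X] = 7626 · (1/2) = C(124, 2) · (1/2) = 7626/2 = 3813 ≈ 3813.0000.

E[X] = 3813 = 3813.0000.


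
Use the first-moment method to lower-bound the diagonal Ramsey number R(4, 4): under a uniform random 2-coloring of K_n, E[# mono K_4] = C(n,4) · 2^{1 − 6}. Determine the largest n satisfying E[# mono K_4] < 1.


We need C(n, 4) · 2^{1 − 6} < 1, i.e. C(n, 4) < 2^{6 − 1} = 32.
Check values of n near the boundary:
  n = 4: C(4, 4) = 1; 1 < 32? YES
  n = 5: C(5, 4) = 5; 5 < 32? YES
  n = 6: C(6, 4) = 15; 15 < 32? YES
  n = 7: C(7, 4) = 35; 35 < 32? NO
The largest n with C(n, 4) < 32 is n = 6 (where E[X] = 15/32 ≈ 0.4688). Hence R(4, 4) > 6, i.e. R(4, 4) ≥ 7.

Largest n = 6; hence R(4, 4) > 6.


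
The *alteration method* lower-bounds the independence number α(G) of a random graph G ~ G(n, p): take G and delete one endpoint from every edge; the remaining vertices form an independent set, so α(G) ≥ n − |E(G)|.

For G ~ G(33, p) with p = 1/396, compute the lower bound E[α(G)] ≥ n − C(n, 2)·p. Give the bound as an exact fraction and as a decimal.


E[|E(G)|] = C(33, 2)·p = 528 · (1/396) = 4/3.
E[α(G)] ≥ n − E[|E(G)|] = 33 − 4/3 = 95/3.
Numerically: ≈ 31.667.
(This is only a lower bound; the true E[α(G)] may be larger.)

E[α(G)] ≥ 95/3 ≈ 31.667.


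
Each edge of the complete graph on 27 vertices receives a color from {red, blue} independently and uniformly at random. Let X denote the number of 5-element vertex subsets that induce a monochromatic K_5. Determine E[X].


Let X = Σ_S X_S over the C(27, 5) = 80730 subsets S of size 5, where X_S = 1 if the K_5 on S is monochromatic.
For a fixed S, the K_5 on S has C(5, 2) = 10 edges. P[all 10 edges red] = (1/2)^10, and likewise for blue, so P[monochromatic] = 2·(1/2)^10 = 2^{1 − 10} = 1/512.
By linearity: E[X] = C(27, 5) · 2^{1 − 10} = 80730 · 1/512 = 40365/256.
Numerically: E[X] ≈ 157.675781.

E[X] = C(27,5)·2^(1−C(5,2)) = 40365/256 ≈ 157.675781.


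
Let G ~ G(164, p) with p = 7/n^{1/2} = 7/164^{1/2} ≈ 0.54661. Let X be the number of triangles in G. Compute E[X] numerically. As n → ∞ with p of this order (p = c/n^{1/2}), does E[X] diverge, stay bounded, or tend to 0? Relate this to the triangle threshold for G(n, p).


Number of potential triangles: C(164, 3) = 721764.
Each occurs with probability p³ ≈ (0.54661)³ ≈ 1.6331585e-01.
By linearity: E[X] = C(164, 3)·p³ ≈ 721764 · 1.6331585e-01 ≈ 117875.50452.
Since α = 1/2 < 1, p = c/n^{1/2} ≫ 1/n is above the triangle threshold p ~ 1/n. Asymptotically E[X] ~ (c³/6)·n^{3(1−α)} = (7³/6)·n^{1.5} → ∞; triangles are abundant w.h.p.

E[X] ≈ 117875.50452; in regime p = Θ(1/n^{1/2}) E[X] diverges (above the triangle threshold p ~ 1/n).


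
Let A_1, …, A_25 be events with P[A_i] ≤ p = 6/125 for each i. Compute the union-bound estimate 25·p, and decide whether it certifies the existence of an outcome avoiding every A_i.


Union bound: P[∪_{i=1}^{25} A_i] ≤ Σ_i P[A_i] ≤ 25·p = 25·(6/125) = 6/5.
Numerically: 6/5 ≈ 1.2000.
Is 6/5 < 1? NO.
Since the bound 6/5 is ≥ 1, the union bound is uninformative here; it does NOT by itself certify existence.

25·p = 6/5 ≈ 1.2000; existence NOT certified by the union bound.


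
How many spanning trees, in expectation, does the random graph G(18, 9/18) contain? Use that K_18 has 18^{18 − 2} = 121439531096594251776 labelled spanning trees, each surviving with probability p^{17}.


K_18 has 18^{18 − 2} = 121439531096594251776 labelled spanning trees.
For each such spanning tree H, let X_H = 1 if all 17 edges of H are present in G. Then P[X_H = 1] = p^{17} = (1/2)^{17} = 1/131072.
By linearity of expectation: E[X] = Σ_H E[X_H] = 121439531096594251776 · p^{17} = 121439531096594251776 · 1/131072 = 1853020188851841/2.
Numerically: E[X] ≈ 9.2651e+14.

E[X] = 121439531096594251776 · (1/2)^{17} = 1853020188851841/2 ≈ 9.2651e+14.


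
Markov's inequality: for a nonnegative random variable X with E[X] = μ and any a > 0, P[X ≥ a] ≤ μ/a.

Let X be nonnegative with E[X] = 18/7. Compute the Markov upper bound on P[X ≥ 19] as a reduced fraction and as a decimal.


μ = E[X] = 18/7, a = 19.
Markov: P[X ≥ 19] ≤ μ/a = (18/7)/19 = 18/133.
Numerically: ≈ 0.135.
(Since a = 19 > μ = 2.571, the bound 18/133 is < 1 and informative.)

P[X ≥ 19] ≤ 18/133 ≈ 0.135.


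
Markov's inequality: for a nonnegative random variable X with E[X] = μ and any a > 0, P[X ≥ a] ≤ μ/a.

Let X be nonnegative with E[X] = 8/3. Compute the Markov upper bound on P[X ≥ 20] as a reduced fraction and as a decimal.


μ = E[X] = 8/3, a = 20.
Markov: P[X ≥ 20] ≤ μ/a = (8/3)/20 = 2/15.
Numerically: ≈ 0.13333.
(Since a = 20 > μ = 2.66667, the bound 2/15 is < 1 and informative.)

P[X ≥ 20] ≤ 2/15 ≈ 0.13333.


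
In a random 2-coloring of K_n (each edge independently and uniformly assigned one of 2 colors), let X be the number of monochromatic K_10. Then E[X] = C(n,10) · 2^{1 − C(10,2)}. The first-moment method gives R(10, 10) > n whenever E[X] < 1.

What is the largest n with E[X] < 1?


We need C(n, 10) · 2^{1 − 45} < 1, i.e. C(n, 10) < 2^{45 − 1} = 17592186044416.
Check values of n near the boundary:
  n = 99: C(99, 10) = 15579278510796; 15579278510796 < 17592186044416? YES
  n = 100: C(100, 10) = 17310309456440; 17310309456440 < 17592186044416? YES
  n = 101: C(101, 10) = 19212541264840; 19212541264840 < 17592186044416? NO
  n = 102: C(102, 10) = 21300860967540; 21300860967540 < 17592186044416? NO
  n = 103: C(103, 10) = 23591276125340; 23591276125340 < 17592186044416? NO
The largest n with C(n, 10) < 17592186044416 is n = 100 (where E[X] = 2163788682055/2199023255552 ≈ 0.983977). Hence R(10, 10) > 100, i.e. R(10, 10) ≥ 101.

Largest n = 100; hence R(10, 10) > 100.


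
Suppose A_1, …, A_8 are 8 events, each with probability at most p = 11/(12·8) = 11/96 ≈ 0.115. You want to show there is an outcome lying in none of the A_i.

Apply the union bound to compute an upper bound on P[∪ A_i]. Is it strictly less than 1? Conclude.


Union bound: P[∪_{i=1}^{8} A_i] ≤ Σ_i P[A_i] ≤ 8·p = 8·(11/96) = 11/12.
Numerically: 11/12 ≈ 0.917.
Is 11/12 < 1? YES.
Since P[∪ A_i] ≤ 11/12 < 1, the complement has P[∩ A_i^c] ≥ 1 − 11/12 = 1/12 > 0, so some outcome avoids every A_i.

8·p = 11/12 ≈ 0.917; existence CERTIFIED by the union bound.


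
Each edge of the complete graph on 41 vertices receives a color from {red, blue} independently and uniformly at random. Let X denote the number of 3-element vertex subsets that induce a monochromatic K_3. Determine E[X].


Let X = Σ_S X_S over the C(41, 3) = 10660 subsets S of size 3, where X_S = 1 if the K_3 on S is monochromatic.
For a fixed S, the K_3 on S has C(3, 2) = 3 edges. P[all 3 edges red] = (1/2)^3, and likewise for blue, so P[monochromatic] = 2·(1/2)^3 = 2^{1 − 3} = 1/4.
Summing: E[X] = C(41, 3) · 2^{1 − 3} = 10660 · 1/4 = 2665.
Numerically: E[X] ≈ 2665.000.

E[X] = C(41,3)·2^(1−C(3,2)) = 2665 ≈ 2665.000.


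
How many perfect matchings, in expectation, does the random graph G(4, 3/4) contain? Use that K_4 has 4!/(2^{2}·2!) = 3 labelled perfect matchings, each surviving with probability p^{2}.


K_4 has 4!/(2^{2}·2!) = 3 labelled perfect matchings.
For each such perfect matching H, let X_H = 1 if all 2 edges of H are present in G. Then P[X_H = 1] = p^{2} = (3/4)^{2} = 9/16.
By linearity of expectation: E[X] = Σ_H E[X_H] = 3 · p^{2} = 3 · 9/16 = 27/16.
Numerically: E[X] ≈ 1.6875.

E[X] = 3 · (3/4)^{2} = 27/16 ≈ 1.6875.


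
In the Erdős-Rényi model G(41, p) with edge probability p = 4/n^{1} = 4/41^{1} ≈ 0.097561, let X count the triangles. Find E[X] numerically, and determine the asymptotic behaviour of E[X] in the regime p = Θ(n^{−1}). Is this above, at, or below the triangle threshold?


Number of potential triangles: C(41, 3) = 10660.
Each occurs with probability p³ ≈ (0.097561)³ ≈ 9.28599411e-04.
By linearity: E[X] = C(41, 3)·p³ ≈ 10660 · 9.28599411e-04 ≈ 9.898870.
Here α = 1, so p = 4/n is exactly at the triangle threshold p ~ 1/n. Asymptotically E[X] → c³/6 = 4³/6 = 32/3 ≈ 10.666667, a bounded constant. In this regime the triangle count is asymptotically Poisson(c³/6).

E[X] ≈ 9.898870; in regime p = Θ(1/n^{1}) E[X] stays bounded (at the triangle threshold p ~ 1/n).


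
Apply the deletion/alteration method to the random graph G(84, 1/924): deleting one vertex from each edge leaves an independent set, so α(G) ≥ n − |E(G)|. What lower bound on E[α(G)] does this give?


E[|E(G)|] = C(84, 2)·p = 3486 · (1/924) = 83/22.
E[α(G)] ≥ n − E[|E(G)|] = 84 − 83/22 = 1765/22.
Numerically: ≈ 80.22727.
(This is only a lower bound; the true E[α(G)] may be larger.)

E[α(G)] ≥ 1765/22 ≈ 80.22727.


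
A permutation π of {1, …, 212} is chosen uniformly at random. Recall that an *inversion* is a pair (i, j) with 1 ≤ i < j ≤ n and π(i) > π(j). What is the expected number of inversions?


Write X = Σ X_I over the C(212, 2) = 22366 pairs i < j, with X_I the indicator of one inversion.
There are 22366 indicators.
For each fixed pair i < j, the values π(i) and π(j) are two distinct elements of {1, …, 212} in uniformly random order; by symmetry P[π(i) > π(j)] = 1/2.
By linearity: E[X] = 22366 · (1/2) = C(212, 2) · (1/2) = 22366/2 = 11183 ≈ 11183.000.

E[X] = 11183 = 11183.000.


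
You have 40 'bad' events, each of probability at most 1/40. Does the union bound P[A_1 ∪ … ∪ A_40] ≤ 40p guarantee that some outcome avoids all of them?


Union bound: P[∪_{i=1}^{40} A_i] ≤ Σ_i P[A_i] ≤ 40·p = 40·(1/40) = 1.
Numerically: 1 ≈ 1.0000000.
Is 1 < 1? NO.
Since the bound 1 is ≥ 1, the union bound is uninformative here; it does NOT by itself certify existence.

40·p = 1 ≈ 1.0000000; existence NOT certified by the union bound.


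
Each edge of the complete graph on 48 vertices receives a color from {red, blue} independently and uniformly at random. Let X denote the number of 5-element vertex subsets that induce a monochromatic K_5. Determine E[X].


Let X = Σ_S X_S over the C(48, 5) = 1712304 subsets S of size 5, where X_S = 1 if the K_5 on S is monochromatic.
For a fixed S, the K_5 on S has C(5, 2) = 10 edges. P[all 10 edges red] = (1/2)^10, and likewise for blue, so P[monochromatic] = 2·(1/2)^10 = 2^{1 − 10} = 1/512.
By linearity of expectation: E[X] = C(48, 5) · 2^{1 − 10} = 1712304 · 1/512 = 107019/32.
Numerically: E[X] ≈ 3344.344.

E[X] = C(48,5)·2^(1−C(5,2)) = 107019/32 ≈ 3344.344.


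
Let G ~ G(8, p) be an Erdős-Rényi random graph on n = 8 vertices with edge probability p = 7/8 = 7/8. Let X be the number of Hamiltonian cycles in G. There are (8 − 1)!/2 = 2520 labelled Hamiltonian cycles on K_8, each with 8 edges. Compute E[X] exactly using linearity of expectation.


K_8 has (8 − 1)!/2 = 2520 labelled Hamiltonian cycles.
For each such Hamiltonian cycle H, let X_H = 1 if all 8 edges of H are present in G. Then P[X_H = 1] = p^{8} = (7/8)^{8} = 5764801/16777216.
By linearity of expectation: E[X] = Σ_H E[X_H] = 2520 · p^{8} = 2520 · 5764801/16777216 = 1815912315/2097152.
Numerically: E[X] ≈ 865.9.

E[X] = 2520 · (7/8)^{8} = 1815912315/2097152 ≈ 865.9.


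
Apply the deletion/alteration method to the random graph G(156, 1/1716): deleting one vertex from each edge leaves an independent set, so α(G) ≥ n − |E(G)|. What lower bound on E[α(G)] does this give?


E[|E(G)|] = C(156, 2)·p = 12090 · (1/1716) = 155/22.
E[α(G)] ≥ n − E[|E(G)|] = 156 − 155/22 = 3277/22.
Numerically: ≈ 148.955.
(This is only a lower bound; the true E[α(G)] may be larger.)

E[α(G)] ≥ 3277/22 ≈ 148.955.


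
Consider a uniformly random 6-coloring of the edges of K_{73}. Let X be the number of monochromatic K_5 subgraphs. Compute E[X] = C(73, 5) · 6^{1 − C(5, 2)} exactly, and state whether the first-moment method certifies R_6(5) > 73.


E[X] = C(73, 5) · 6^{1 − 10} = 15020334 · 6^{−9} = 15020334/10077696.
As a reduced fraction: E[X] = 834463/559872 ≈ 1.490.
Is E[X] < 1? NO.
Since E[X] ≥ 1, the first-moment bound is inconclusive at n = 73; it does NOT by itself certify R_6(5) > 73.

E[X] = 834463/559872 ≈ 1.490; E[X] ≥ 1; first-moment method inconclusive here.


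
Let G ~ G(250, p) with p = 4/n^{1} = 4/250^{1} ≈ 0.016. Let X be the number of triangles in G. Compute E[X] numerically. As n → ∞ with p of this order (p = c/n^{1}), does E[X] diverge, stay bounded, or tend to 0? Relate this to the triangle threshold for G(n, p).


Number of potential triangles: C(250, 3) = 2573000.
Each occurs with probability p³ ≈ (0.016)³ ≈ 4.09600e-06.
By linearity: E[X] = C(250, 3)·p³ ≈ 2573000 · 4.09600e-06 ≈ 10.539.
Here α = 1, so p = 4/n is exactly at the triangle threshold p ~ 1/n. Asymptotically E[X] → c³/6 = 4³/6 = 32/3 ≈ 10.667, a bounded constant. In this regime the triangle count is asymptotically Poisson(c³/6).

E[X] ≈ 10.539; in regime p = Θ(1/n^{1}) E[X] stays bounded (at the triangle threshold p ~ 1/n).


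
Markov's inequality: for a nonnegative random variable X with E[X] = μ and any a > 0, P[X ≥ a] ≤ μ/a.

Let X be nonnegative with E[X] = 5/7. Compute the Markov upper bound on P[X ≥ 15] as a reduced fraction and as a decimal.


μ = E[X] = 5/7, a = 15.
Markov: P[X ≥ 15] ≤ μ/a = (5/7)/15 = 1/21.
Numerically: ≈ 0.048.
(Since a = 15 > μ = 0.714, the bound 1/21 is < 1 and informative.)

P[X ≥ 15] ≤ 1/21 ≈ 0.048.


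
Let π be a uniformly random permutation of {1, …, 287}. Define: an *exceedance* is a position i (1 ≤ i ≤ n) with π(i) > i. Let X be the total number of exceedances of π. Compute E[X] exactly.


Write X = Σ_{i=1}^{287} X_i, where X_i = 1_{π(i) > i}.
For each fixed i, π(i) is uniform over {1, …, 287} (marginal of a uniform permutation), so P[π(i) > i] = (n − i)/n. Summing: Σ_{i=1}^{287} (n − i)/n = (0 + 1 + … + 286)/287 = 287(287 − 1)/(2·287) = (287 − 1)/2.
Hence E[X] = Σ_{i=1}^{287} (287 − i)/287 = 143 ≈ 143.0000.

E[X] = 143 = 143.0000.


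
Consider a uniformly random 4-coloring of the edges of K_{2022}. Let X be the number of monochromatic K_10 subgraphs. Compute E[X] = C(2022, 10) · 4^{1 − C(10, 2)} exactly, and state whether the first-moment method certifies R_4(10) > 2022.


E[X] = C(2022, 10) · 4^{1 − 45} = 307870445231474093395937796 · 4^{−44} = 307870445231474093395937796/309485009821345068724781056.
As a reduced fraction: E[X] = 76967611307868523348984449/77371252455336267181195264 ≈ 0.994783.
Is E[X] < 1? YES.
Since E[X] < 1, there exists a 4-coloring of K_{2022} with no monochromatic K_10; hence R_4(10) > 2022.

E[X] = 76967611307868523348984449/77371252455336267181195264 ≈ 0.994783; E[X] < 1, so R_4(10) > 2022.


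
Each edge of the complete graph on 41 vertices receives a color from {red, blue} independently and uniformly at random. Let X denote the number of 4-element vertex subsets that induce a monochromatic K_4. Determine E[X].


Let X = Σ_S X_S over the C(41, 4) = 101270 subsets S of size 4, where X_S = 1 if the K_4 on S is monochromatic.
For a fixed S, the K_4 on S has C(4, 2) = 6 edges. P[all 6 edges red] = (1/2)^6, and likewise for blue, so P[monochromatic] = 2·(1/2)^6 = 2^{1 − 6} = 1/32.
By linearity of expectation: E[X] = C(41, 4) · 2^{1 − 6} = 101270 · 1/32 = 50635/16.
Numerically: E[X] ≈ 3164.687500.

E[X] = C(41,4)·2^(1−C(4,2)) = 50635/16 ≈ 3164.687500.


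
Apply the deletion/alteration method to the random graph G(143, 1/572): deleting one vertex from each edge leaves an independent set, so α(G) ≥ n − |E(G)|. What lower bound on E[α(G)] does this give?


E[|E(G)|] = C(143, 2)·p = 10153 · (1/572) = 71/4.
E[α(G)] ≥ n − E[|E(G)|] = 143 − 71/4 = 501/4.
Numerically: ≈ 125.2500.
(This is only a lower bound; the true E[α(G)] may be larger.)

E[α(G)] ≥ 501/4 ≈ 125.2500.


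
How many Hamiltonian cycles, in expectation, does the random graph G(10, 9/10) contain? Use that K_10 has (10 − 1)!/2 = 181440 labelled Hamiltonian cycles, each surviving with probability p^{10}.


K_10 has (10 − 1)!/2 = 181440 labelled Hamiltonian cycles.
For each such Hamiltonian cycle H, let X_H = 1 if all 10 edges of H are present in G. Then P[X_H = 1] = p^{10} = (9/10)^{10} = 3486784401/10000000000.
By linearity: E[X] = Σ_H E[X_H] = 181440 · p^{10} = 181440 · 3486784401/10000000000 = 1977006755367/31250000.
Numerically: E[X] ≈ 63264.2.

E[X] = 181440 · (9/10)^{10} = 1977006755367/31250000 ≈ 63264.2.


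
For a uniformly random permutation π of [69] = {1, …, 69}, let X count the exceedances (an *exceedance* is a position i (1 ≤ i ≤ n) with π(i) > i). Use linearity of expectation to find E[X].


Write X = Σ_{i=1}^{69} X_i, where X_i = 1_{π(i) > i}.
For each fixed i, π(i) is uniform over {1, …, 69} (marginal of a uniform permutation), so P[π(i) > i] = (n − i)/n. Summing: Σ_{i=1}^{69} (n − i)/n = (0 + 1 + … + 68)/69 = 69(69 − 1)/(2·69) = (69 − 1)/2.
Hence E[X] = Σ_{i=1}^{69} (69 − i)/69 = 34 ≈ 34.000.

E[X] = 34 = 34.000.


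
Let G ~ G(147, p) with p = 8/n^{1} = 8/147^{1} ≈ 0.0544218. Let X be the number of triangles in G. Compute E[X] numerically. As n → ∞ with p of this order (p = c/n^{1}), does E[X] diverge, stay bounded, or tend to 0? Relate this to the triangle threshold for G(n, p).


Number of potential triangles: C(147, 3) = 518665.
Each occurs with probability p³ ≈ (0.0544218)³ ≈ 1.61182526e-04.
By linearity: E[X] = C(147, 3)·p³ ≈ 518665 · 1.61182526e-04 ≈ 83.599735.
Here α = 1, so p = 8/n is exactly at the triangle threshold p ~ 1/n. Asymptotically E[X] → c³/6 = 8³/6 = 256/3 ≈ 85.333333, a bounded constant. In this regime the triangle count is asymptotically Poisson(c³/6).

E[X] ≈ 83.599735; in regime p = Θ(1/n^{1}) E[X] stays bounded (at the triangle threshold p ~ 1/n).


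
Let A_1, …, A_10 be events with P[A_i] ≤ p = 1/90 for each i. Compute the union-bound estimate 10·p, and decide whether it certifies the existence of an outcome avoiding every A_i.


Union bound: P[∪_{i=1}^{10} A_i] ≤ Σ_i P[A_i] ≤ 10·p = 10·(1/90) = 1/9.
Numerically: 1/9 ≈ 0.111.
Is 1/9 < 1? YES.
Since P[∪ A_i] ≤ 1/9 < 1, the complement has P[∩ A_i^c] ≥ 1 − 1/9 = 8/9 > 0, so some outcome avoids every A_i.

10·p = 1/9 ≈ 0.111; existence CERTIFIED by the union bound.


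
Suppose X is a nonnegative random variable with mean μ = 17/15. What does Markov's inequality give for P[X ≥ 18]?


μ = E[X] = 17/15, a = 18.
Markov: P[X ≥ 18] ≤ μ/a = (17/15)/18 = 17/270.
Numerically: ≈ 0.06296.
(Since a = 18 > μ = 1.13333, the bound 17/270 is < 1 and informative.)

P[X ≥ 18] ≤ 17/270 ≈ 0.06296.


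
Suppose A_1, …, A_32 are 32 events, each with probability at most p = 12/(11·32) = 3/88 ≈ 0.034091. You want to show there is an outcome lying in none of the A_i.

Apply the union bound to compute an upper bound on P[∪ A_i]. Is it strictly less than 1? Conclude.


Union bound: P[∪_{i=1}^{32} A_i] ≤ Σ_i P[A_i] ≤ 32·p = 32·(3/88) = 12/11.
Numerically: 12/11 ≈ 1.090909.
Is 12/11 < 1? NO.
Since the bound 12/11 is ≥ 1, the union bound is uninformative here; it does NOT by itself certify existence.

32·p = 12/11 ≈ 1.090909; existence NOT certified by the union bound.


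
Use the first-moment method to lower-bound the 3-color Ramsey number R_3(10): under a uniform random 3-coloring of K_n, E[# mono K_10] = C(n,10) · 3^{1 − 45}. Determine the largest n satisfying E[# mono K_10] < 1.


We need C(n, 10) · 3^{1 − 45} < 1, i.e. C(n, 10) < 3^{45 − 1} = 984770902183611232881.
Check values of n near the boundary:
  n = 569: C(569, 10) = 905357721286137524328; 905357721286137524328 < 984770902183611232881? YES
  n = 570: C(570, 10) = 921524823451961408691; 921524823451961408691 < 984770902183611232881? YES
  n = 571: C(571, 10) = 937951290893172842001; 937951290893172842001 < 984770902183611232881? YES
  n = 572: C(572, 10) = 954640815642161682606; 954640815642161682606 < 984770902183611232881? YES
  n = 573: C(573, 10) = 971597135635805762226; 971597135635805762226 < 984770902183611232881? YES
  n = 574: C(574, 10) = 988824035203816502691; 988824035203816502691 < 984770902183611232881? NO
The largest n with C(n, 10) < 984770902183611232881 is n = 573 (where E[X] = 35985079097622435638/36472996377170786403 ≈ 0.9866). Hence R_3(10) > 573, i.e. R_3(10) ≥ 574.

Largest n = 573; hence R_3(10) > 573.


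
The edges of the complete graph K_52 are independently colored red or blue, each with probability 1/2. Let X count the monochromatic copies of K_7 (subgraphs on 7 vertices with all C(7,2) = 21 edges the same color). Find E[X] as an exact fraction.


Let X = Σ_S X_S over the C(52, 7) = 133784560 subsets S of size 7, where X_S = 1 if the K_7 on S is monochromatic.
For a fixed S, the K_7 on S has C(7, 2) = 21 edges. P[all 21 edges red] = (1/2)^21, and likewise for blue, so P[monochromatic] = 2·(1/2)^21 = 2^{1 − 21} = 1/1048576.
By linearity of expectation: E[X] = C(52, 7) · 2^{1 − 21} = 133784560 · 1/1048576 = 8361535/65536.
Numerically: E[X] ≈ 127.58690.

E[X] = C(52,7)·2^(1−C(7,2)) = 8361535/65536 ≈ 127.58690.


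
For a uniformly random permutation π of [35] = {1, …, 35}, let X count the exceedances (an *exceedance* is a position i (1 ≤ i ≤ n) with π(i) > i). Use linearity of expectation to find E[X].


Write X = Σ_{i=1}^{35} X_i, where X_i = 1_{π(i) > i}.
For each fixed i, π(i) is uniform over {1, …, 35} (marginal of a uniform permutation), so P[π(i) > i] = (n − i)/n. Summing: Σ_{i=1}^{35} (n − i)/n = (0 + 1 + … + 34)/35 = 35(35 − 1)/(2·35) = (35 − 1)/2.
Hence E[X] = Σ_{i=1}^{35} (35 − i)/35 = 17 ≈ 17.00000.

E[X] = 17 = 17.00000.
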